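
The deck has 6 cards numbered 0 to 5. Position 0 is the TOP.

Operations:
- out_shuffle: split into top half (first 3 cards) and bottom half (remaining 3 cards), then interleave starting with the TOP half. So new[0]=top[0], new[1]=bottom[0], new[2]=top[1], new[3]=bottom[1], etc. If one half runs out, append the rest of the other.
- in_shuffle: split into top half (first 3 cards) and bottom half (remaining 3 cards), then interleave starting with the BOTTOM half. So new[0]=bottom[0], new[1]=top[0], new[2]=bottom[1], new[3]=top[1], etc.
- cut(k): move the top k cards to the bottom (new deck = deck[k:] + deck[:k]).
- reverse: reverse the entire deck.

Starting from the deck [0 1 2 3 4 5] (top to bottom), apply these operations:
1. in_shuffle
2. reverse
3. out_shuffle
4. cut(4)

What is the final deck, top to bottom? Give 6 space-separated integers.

Answer: 1 3 2 4 5 0

Derivation:
After op 1 (in_shuffle): [3 0 4 1 5 2]
After op 2 (reverse): [2 5 1 4 0 3]
After op 3 (out_shuffle): [2 4 5 0 1 3]
After op 4 (cut(4)): [1 3 2 4 5 0]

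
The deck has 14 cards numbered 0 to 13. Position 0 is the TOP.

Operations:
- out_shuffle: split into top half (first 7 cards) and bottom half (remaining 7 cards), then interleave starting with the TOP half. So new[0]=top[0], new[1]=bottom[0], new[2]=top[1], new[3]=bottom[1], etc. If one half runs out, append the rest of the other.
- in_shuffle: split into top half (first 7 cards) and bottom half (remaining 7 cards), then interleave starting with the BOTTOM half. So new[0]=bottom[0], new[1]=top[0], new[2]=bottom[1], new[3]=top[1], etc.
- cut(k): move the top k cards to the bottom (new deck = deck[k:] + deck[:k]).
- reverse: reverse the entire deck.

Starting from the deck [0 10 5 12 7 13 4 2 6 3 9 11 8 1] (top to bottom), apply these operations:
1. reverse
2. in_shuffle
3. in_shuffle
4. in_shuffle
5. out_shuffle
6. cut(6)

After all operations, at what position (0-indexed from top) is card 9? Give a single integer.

After op 1 (reverse): [1 8 11 9 3 6 2 4 13 7 12 5 10 0]
After op 2 (in_shuffle): [4 1 13 8 7 11 12 9 5 3 10 6 0 2]
After op 3 (in_shuffle): [9 4 5 1 3 13 10 8 6 7 0 11 2 12]
After op 4 (in_shuffle): [8 9 6 4 7 5 0 1 11 3 2 13 12 10]
After op 5 (out_shuffle): [8 1 9 11 6 3 4 2 7 13 5 12 0 10]
After op 6 (cut(6)): [4 2 7 13 5 12 0 10 8 1 9 11 6 3]
Card 9 is at position 10.

Answer: 10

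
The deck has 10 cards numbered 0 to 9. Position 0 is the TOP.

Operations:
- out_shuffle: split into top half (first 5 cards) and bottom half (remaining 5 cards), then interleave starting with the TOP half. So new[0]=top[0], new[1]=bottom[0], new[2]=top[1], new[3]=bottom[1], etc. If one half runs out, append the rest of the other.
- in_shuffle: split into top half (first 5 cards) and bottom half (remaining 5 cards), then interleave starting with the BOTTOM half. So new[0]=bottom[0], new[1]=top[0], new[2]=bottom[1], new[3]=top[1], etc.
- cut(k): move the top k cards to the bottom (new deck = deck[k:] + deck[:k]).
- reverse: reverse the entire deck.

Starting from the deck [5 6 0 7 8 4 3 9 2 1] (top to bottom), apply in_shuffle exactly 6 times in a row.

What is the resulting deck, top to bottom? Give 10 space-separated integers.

Answer: 8 1 7 2 0 9 6 3 5 4

Derivation:
After op 1 (in_shuffle): [4 5 3 6 9 0 2 7 1 8]
After op 2 (in_shuffle): [0 4 2 5 7 3 1 6 8 9]
After op 3 (in_shuffle): [3 0 1 4 6 2 8 5 9 7]
After op 4 (in_shuffle): [2 3 8 0 5 1 9 4 7 6]
After op 5 (in_shuffle): [1 2 9 3 4 8 7 0 6 5]
After op 6 (in_shuffle): [8 1 7 2 0 9 6 3 5 4]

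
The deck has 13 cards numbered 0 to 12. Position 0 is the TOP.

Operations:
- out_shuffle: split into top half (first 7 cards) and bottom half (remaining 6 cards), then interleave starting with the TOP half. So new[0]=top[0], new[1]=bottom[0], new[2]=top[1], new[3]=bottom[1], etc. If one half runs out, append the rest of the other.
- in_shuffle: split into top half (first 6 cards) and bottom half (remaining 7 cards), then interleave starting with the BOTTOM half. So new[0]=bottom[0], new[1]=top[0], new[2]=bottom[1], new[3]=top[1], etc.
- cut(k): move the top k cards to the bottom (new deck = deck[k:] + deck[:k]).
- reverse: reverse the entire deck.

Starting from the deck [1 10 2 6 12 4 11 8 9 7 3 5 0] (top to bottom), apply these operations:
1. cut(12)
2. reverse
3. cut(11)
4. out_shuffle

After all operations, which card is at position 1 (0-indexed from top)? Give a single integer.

Answer: 11

Derivation:
After op 1 (cut(12)): [0 1 10 2 6 12 4 11 8 9 7 3 5]
After op 2 (reverse): [5 3 7 9 8 11 4 12 6 2 10 1 0]
After op 3 (cut(11)): [1 0 5 3 7 9 8 11 4 12 6 2 10]
After op 4 (out_shuffle): [1 11 0 4 5 12 3 6 7 2 9 10 8]
Position 1: card 11.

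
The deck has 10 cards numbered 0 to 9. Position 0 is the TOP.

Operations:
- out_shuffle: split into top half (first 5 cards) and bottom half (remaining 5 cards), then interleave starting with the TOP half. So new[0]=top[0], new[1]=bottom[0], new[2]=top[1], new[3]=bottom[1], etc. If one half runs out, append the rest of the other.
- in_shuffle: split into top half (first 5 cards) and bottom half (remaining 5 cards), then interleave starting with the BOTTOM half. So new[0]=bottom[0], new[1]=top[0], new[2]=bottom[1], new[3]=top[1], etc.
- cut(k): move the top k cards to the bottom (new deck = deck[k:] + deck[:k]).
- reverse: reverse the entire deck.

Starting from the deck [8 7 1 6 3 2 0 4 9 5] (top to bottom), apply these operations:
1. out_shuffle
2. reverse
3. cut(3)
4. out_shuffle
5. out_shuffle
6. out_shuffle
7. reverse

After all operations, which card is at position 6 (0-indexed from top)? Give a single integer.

After op 1 (out_shuffle): [8 2 7 0 1 4 6 9 3 5]
After op 2 (reverse): [5 3 9 6 4 1 0 7 2 8]
After op 3 (cut(3)): [6 4 1 0 7 2 8 5 3 9]
After op 4 (out_shuffle): [6 2 4 8 1 5 0 3 7 9]
After op 5 (out_shuffle): [6 5 2 0 4 3 8 7 1 9]
After op 6 (out_shuffle): [6 3 5 8 2 7 0 1 4 9]
After op 7 (reverse): [9 4 1 0 7 2 8 5 3 6]
Position 6: card 8.

Answer: 8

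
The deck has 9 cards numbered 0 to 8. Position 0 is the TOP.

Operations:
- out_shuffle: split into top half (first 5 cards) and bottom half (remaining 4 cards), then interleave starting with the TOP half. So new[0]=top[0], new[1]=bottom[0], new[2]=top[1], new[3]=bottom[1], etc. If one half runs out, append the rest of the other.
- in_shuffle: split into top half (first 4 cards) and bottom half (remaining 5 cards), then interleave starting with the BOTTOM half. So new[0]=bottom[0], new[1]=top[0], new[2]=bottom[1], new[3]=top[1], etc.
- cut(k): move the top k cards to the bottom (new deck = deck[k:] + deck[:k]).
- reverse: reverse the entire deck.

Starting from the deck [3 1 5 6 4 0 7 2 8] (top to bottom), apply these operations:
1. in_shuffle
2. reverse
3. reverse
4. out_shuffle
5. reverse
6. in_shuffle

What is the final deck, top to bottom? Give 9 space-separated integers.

After op 1 (in_shuffle): [4 3 0 1 7 5 2 6 8]
After op 2 (reverse): [8 6 2 5 7 1 0 3 4]
After op 3 (reverse): [4 3 0 1 7 5 2 6 8]
After op 4 (out_shuffle): [4 5 3 2 0 6 1 8 7]
After op 5 (reverse): [7 8 1 6 0 2 3 5 4]
After op 6 (in_shuffle): [0 7 2 8 3 1 5 6 4]

Answer: 0 7 2 8 3 1 5 6 4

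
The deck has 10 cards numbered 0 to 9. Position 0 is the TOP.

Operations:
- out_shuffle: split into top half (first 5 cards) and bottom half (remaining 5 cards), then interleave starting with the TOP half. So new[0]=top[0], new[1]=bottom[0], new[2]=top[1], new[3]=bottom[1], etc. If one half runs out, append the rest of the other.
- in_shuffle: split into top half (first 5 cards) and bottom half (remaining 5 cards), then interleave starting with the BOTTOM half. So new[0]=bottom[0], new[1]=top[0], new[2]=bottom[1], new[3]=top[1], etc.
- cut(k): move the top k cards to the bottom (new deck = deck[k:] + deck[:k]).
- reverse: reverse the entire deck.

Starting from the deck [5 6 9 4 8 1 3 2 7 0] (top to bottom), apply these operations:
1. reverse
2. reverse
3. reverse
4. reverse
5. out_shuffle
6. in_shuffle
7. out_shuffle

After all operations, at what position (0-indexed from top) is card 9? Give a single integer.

After op 1 (reverse): [0 7 2 3 1 8 4 9 6 5]
After op 2 (reverse): [5 6 9 4 8 1 3 2 7 0]
After op 3 (reverse): [0 7 2 3 1 8 4 9 6 5]
After op 4 (reverse): [5 6 9 4 8 1 3 2 7 0]
After op 5 (out_shuffle): [5 1 6 3 9 2 4 7 8 0]
After op 6 (in_shuffle): [2 5 4 1 7 6 8 3 0 9]
After op 7 (out_shuffle): [2 6 5 8 4 3 1 0 7 9]
Card 9 is at position 9.

Answer: 9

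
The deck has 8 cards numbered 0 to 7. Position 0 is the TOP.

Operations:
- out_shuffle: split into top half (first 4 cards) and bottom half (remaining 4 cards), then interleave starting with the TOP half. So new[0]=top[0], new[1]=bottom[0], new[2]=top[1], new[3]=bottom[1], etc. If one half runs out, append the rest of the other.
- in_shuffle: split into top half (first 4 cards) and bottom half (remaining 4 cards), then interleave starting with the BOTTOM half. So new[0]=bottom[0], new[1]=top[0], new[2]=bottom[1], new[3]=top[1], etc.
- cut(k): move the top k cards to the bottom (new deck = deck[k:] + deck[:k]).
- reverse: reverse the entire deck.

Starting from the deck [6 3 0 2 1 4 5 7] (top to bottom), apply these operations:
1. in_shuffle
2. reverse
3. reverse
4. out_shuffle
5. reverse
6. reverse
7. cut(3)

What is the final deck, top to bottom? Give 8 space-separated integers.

After op 1 (in_shuffle): [1 6 4 3 5 0 7 2]
After op 2 (reverse): [2 7 0 5 3 4 6 1]
After op 3 (reverse): [1 6 4 3 5 0 7 2]
After op 4 (out_shuffle): [1 5 6 0 4 7 3 2]
After op 5 (reverse): [2 3 7 4 0 6 5 1]
After op 6 (reverse): [1 5 6 0 4 7 3 2]
After op 7 (cut(3)): [0 4 7 3 2 1 5 6]

Answer: 0 4 7 3 2 1 5 6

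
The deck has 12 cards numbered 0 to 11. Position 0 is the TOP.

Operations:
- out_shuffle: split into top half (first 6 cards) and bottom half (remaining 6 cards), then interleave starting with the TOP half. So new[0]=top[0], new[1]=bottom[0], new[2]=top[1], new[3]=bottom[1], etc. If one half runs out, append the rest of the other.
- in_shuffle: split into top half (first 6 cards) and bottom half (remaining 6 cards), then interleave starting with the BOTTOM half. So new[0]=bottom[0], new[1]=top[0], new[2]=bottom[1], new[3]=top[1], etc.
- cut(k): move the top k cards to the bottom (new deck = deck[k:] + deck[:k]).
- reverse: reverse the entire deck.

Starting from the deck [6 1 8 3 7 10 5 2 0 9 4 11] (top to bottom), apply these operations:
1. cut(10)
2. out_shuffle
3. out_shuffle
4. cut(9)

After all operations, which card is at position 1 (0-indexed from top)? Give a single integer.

After op 1 (cut(10)): [4 11 6 1 8 3 7 10 5 2 0 9]
After op 2 (out_shuffle): [4 7 11 10 6 5 1 2 8 0 3 9]
After op 3 (out_shuffle): [4 1 7 2 11 8 10 0 6 3 5 9]
After op 4 (cut(9)): [3 5 9 4 1 7 2 11 8 10 0 6]
Position 1: card 5.

Answer: 5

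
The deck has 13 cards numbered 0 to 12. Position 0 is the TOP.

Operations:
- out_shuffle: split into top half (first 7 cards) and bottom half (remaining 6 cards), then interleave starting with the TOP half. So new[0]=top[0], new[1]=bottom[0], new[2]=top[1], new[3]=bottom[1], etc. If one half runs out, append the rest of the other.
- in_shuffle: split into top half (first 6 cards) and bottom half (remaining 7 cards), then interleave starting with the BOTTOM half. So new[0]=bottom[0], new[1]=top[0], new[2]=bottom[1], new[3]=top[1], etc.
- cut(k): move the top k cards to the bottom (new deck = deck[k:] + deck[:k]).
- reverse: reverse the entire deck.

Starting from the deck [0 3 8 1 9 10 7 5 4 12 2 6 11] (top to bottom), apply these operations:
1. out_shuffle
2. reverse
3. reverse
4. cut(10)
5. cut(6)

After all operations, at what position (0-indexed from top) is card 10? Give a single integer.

Answer: 7

Derivation:
After op 1 (out_shuffle): [0 5 3 4 8 12 1 2 9 6 10 11 7]
After op 2 (reverse): [7 11 10 6 9 2 1 12 8 4 3 5 0]
After op 3 (reverse): [0 5 3 4 8 12 1 2 9 6 10 11 7]
After op 4 (cut(10)): [10 11 7 0 5 3 4 8 12 1 2 9 6]
After op 5 (cut(6)): [4 8 12 1 2 9 6 10 11 7 0 5 3]
Card 10 is at position 7.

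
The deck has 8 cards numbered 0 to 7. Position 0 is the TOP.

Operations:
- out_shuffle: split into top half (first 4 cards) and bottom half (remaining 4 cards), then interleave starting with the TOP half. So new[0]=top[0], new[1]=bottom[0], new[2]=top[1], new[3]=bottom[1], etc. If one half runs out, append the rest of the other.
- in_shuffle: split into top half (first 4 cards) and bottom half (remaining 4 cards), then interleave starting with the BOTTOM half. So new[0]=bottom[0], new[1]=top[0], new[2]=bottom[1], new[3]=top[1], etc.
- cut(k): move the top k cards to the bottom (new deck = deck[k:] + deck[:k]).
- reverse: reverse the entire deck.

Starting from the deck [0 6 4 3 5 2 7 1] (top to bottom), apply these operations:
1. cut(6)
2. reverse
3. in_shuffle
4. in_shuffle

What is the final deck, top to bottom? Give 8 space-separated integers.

After op 1 (cut(6)): [7 1 0 6 4 3 5 2]
After op 2 (reverse): [2 5 3 4 6 0 1 7]
After op 3 (in_shuffle): [6 2 0 5 1 3 7 4]
After op 4 (in_shuffle): [1 6 3 2 7 0 4 5]

Answer: 1 6 3 2 7 0 4 5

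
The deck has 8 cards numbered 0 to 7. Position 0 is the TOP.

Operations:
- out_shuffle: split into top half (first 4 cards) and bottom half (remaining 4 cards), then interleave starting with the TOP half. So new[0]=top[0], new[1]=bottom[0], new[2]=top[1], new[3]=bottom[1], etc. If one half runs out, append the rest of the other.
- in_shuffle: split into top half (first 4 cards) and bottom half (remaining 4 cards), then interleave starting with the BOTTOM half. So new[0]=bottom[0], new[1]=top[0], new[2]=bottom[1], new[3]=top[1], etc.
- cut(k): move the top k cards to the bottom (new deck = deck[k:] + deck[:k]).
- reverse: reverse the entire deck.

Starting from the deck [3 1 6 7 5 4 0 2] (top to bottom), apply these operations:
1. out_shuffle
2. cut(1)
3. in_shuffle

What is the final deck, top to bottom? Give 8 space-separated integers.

After op 1 (out_shuffle): [3 5 1 4 6 0 7 2]
After op 2 (cut(1)): [5 1 4 6 0 7 2 3]
After op 3 (in_shuffle): [0 5 7 1 2 4 3 6]

Answer: 0 5 7 1 2 4 3 6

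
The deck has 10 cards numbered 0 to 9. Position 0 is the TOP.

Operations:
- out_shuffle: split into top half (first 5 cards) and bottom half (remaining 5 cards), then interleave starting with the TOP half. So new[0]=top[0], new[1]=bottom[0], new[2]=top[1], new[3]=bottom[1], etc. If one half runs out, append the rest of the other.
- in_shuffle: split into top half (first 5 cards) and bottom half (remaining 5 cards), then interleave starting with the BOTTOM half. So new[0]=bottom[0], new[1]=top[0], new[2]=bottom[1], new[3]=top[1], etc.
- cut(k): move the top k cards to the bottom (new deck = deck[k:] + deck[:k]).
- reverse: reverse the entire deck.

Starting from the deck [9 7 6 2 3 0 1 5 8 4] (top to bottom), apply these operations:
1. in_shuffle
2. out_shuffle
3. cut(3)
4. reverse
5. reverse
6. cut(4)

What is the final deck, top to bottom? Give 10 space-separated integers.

Answer: 4 5 3 0 6 9 8 1 2 7

Derivation:
After op 1 (in_shuffle): [0 9 1 7 5 6 8 2 4 3]
After op 2 (out_shuffle): [0 6 9 8 1 2 7 4 5 3]
After op 3 (cut(3)): [8 1 2 7 4 5 3 0 6 9]
After op 4 (reverse): [9 6 0 3 5 4 7 2 1 8]
After op 5 (reverse): [8 1 2 7 4 5 3 0 6 9]
After op 6 (cut(4)): [4 5 3 0 6 9 8 1 2 7]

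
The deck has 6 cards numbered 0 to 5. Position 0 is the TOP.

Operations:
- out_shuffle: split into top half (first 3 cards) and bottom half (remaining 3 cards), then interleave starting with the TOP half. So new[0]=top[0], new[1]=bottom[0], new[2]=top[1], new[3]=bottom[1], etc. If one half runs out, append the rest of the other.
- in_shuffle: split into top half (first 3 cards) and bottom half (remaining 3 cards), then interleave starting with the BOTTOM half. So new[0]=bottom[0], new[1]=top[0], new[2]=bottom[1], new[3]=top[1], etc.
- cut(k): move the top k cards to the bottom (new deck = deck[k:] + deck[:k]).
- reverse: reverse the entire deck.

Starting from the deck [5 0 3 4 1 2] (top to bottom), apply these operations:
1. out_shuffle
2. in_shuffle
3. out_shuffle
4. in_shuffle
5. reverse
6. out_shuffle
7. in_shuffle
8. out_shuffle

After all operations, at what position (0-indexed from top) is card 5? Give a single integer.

Answer: 2

Derivation:
After op 1 (out_shuffle): [5 4 0 1 3 2]
After op 2 (in_shuffle): [1 5 3 4 2 0]
After op 3 (out_shuffle): [1 4 5 2 3 0]
After op 4 (in_shuffle): [2 1 3 4 0 5]
After op 5 (reverse): [5 0 4 3 1 2]
After op 6 (out_shuffle): [5 3 0 1 4 2]
After op 7 (in_shuffle): [1 5 4 3 2 0]
After op 8 (out_shuffle): [1 3 5 2 4 0]
Card 5 is at position 2.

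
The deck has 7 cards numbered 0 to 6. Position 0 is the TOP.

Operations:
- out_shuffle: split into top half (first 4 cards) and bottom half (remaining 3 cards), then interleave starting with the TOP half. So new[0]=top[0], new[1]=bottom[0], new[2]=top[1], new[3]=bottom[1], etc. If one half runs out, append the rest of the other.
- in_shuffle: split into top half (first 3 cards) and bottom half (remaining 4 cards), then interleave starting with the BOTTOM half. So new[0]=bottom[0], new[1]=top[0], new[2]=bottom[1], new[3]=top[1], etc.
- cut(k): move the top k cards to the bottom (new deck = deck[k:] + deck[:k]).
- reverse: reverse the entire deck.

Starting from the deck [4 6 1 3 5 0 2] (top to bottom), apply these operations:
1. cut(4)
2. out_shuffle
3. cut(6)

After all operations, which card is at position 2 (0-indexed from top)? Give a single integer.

After op 1 (cut(4)): [5 0 2 4 6 1 3]
After op 2 (out_shuffle): [5 6 0 1 2 3 4]
After op 3 (cut(6)): [4 5 6 0 1 2 3]
Position 2: card 6.

Answer: 6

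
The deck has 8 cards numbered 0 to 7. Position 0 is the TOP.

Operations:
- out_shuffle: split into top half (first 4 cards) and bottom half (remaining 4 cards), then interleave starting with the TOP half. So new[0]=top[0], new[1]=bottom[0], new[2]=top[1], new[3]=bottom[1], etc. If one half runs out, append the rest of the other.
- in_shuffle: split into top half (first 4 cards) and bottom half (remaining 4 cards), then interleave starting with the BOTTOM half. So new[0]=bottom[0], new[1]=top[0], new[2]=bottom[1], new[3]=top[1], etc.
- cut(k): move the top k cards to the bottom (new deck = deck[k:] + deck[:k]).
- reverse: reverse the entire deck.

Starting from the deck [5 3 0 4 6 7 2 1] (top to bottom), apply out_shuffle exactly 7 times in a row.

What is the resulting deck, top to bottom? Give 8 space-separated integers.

After op 1 (out_shuffle): [5 6 3 7 0 2 4 1]
After op 2 (out_shuffle): [5 0 6 2 3 4 7 1]
After op 3 (out_shuffle): [5 3 0 4 6 7 2 1]
After op 4 (out_shuffle): [5 6 3 7 0 2 4 1]
After op 5 (out_shuffle): [5 0 6 2 3 4 7 1]
After op 6 (out_shuffle): [5 3 0 4 6 7 2 1]
After op 7 (out_shuffle): [5 6 3 7 0 2 4 1]

Answer: 5 6 3 7 0 2 4 1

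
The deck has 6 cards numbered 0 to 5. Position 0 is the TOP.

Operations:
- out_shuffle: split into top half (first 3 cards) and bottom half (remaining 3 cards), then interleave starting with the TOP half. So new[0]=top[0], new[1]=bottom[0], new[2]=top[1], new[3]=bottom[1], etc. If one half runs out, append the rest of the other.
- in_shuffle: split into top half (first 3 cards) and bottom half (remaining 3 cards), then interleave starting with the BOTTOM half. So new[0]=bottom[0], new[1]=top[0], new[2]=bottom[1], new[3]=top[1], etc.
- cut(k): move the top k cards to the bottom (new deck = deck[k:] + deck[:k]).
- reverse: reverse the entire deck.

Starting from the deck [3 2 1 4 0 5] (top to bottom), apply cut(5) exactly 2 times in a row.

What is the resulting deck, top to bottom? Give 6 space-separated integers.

Answer: 0 5 3 2 1 4

Derivation:
After op 1 (cut(5)): [5 3 2 1 4 0]
After op 2 (cut(5)): [0 5 3 2 1 4]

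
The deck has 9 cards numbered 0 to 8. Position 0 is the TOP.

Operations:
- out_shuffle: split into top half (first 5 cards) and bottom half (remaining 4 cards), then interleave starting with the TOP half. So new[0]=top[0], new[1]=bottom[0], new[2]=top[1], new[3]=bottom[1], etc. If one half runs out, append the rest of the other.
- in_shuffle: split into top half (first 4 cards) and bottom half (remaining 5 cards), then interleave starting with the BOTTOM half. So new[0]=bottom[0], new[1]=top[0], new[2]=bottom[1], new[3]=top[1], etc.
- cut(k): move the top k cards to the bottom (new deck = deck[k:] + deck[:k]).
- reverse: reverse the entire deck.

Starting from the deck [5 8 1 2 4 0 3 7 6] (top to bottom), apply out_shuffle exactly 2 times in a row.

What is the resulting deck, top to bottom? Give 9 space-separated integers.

Answer: 5 7 0 2 8 6 3 4 1

Derivation:
After op 1 (out_shuffle): [5 0 8 3 1 7 2 6 4]
After op 2 (out_shuffle): [5 7 0 2 8 6 3 4 1]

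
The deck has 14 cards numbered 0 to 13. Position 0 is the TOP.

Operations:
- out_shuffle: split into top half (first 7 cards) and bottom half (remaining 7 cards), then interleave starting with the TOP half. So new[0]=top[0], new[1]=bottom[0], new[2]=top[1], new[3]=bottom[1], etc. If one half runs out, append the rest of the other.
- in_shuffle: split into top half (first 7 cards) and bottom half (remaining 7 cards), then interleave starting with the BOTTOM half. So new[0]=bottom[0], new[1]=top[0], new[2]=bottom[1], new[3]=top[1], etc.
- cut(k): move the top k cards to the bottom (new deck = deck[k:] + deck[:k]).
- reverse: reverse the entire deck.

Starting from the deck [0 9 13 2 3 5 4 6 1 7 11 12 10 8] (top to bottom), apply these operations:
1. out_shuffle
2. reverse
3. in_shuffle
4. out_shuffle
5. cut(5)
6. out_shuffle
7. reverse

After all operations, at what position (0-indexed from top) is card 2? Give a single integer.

After op 1 (out_shuffle): [0 6 9 1 13 7 2 11 3 12 5 10 4 8]
After op 2 (reverse): [8 4 10 5 12 3 11 2 7 13 1 9 6 0]
After op 3 (in_shuffle): [2 8 7 4 13 10 1 5 9 12 6 3 0 11]
After op 4 (out_shuffle): [2 5 8 9 7 12 4 6 13 3 10 0 1 11]
After op 5 (cut(5)): [12 4 6 13 3 10 0 1 11 2 5 8 9 7]
After op 6 (out_shuffle): [12 1 4 11 6 2 13 5 3 8 10 9 0 7]
After op 7 (reverse): [7 0 9 10 8 3 5 13 2 6 11 4 1 12]
Card 2 is at position 8.

Answer: 8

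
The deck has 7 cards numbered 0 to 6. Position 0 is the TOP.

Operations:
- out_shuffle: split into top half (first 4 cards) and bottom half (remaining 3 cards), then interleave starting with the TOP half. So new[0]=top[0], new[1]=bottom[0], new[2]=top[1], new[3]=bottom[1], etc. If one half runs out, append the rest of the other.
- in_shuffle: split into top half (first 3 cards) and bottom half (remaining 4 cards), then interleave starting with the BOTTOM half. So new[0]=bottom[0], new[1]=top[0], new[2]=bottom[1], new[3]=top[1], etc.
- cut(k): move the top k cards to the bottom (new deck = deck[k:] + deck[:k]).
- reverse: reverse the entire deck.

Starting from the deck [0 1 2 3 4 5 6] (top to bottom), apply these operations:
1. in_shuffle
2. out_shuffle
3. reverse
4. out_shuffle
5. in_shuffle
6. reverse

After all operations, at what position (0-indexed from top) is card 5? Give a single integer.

After op 1 (in_shuffle): [3 0 4 1 5 2 6]
After op 2 (out_shuffle): [3 5 0 2 4 6 1]
After op 3 (reverse): [1 6 4 2 0 5 3]
After op 4 (out_shuffle): [1 0 6 5 4 3 2]
After op 5 (in_shuffle): [5 1 4 0 3 6 2]
After op 6 (reverse): [2 6 3 0 4 1 5]
Card 5 is at position 6.

Answer: 6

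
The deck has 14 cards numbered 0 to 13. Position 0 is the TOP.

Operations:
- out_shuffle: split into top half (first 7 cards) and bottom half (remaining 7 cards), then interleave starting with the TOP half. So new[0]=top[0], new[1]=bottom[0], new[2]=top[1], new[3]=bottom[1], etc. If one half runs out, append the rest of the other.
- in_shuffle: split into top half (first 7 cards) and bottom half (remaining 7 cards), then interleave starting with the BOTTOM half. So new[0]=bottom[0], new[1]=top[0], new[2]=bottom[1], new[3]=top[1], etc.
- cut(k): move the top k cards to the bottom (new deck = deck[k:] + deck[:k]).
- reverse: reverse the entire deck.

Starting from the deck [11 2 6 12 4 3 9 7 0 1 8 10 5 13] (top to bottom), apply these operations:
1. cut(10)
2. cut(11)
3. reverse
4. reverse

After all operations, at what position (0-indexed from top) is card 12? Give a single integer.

Answer: 10

Derivation:
After op 1 (cut(10)): [8 10 5 13 11 2 6 12 4 3 9 7 0 1]
After op 2 (cut(11)): [7 0 1 8 10 5 13 11 2 6 12 4 3 9]
After op 3 (reverse): [9 3 4 12 6 2 11 13 5 10 8 1 0 7]
After op 4 (reverse): [7 0 1 8 10 5 13 11 2 6 12 4 3 9]
Card 12 is at position 10.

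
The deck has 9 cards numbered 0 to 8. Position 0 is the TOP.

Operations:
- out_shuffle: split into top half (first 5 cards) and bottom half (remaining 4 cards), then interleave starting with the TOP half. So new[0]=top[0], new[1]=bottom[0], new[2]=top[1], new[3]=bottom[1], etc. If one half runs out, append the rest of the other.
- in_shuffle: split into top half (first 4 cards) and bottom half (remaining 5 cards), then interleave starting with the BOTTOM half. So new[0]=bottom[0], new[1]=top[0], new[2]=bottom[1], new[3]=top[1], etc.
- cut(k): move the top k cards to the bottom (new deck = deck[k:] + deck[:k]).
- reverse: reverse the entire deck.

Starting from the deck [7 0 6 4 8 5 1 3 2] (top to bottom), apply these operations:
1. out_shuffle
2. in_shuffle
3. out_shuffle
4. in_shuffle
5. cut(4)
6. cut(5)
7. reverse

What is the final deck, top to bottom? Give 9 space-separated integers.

Answer: 4 2 8 7 5 0 1 6 3

Derivation:
After op 1 (out_shuffle): [7 5 0 1 6 3 4 2 8]
After op 2 (in_shuffle): [6 7 3 5 4 0 2 1 8]
After op 3 (out_shuffle): [6 0 7 2 3 1 5 8 4]
After op 4 (in_shuffle): [3 6 1 0 5 7 8 2 4]
After op 5 (cut(4)): [5 7 8 2 4 3 6 1 0]
After op 6 (cut(5)): [3 6 1 0 5 7 8 2 4]
After op 7 (reverse): [4 2 8 7 5 0 1 6 3]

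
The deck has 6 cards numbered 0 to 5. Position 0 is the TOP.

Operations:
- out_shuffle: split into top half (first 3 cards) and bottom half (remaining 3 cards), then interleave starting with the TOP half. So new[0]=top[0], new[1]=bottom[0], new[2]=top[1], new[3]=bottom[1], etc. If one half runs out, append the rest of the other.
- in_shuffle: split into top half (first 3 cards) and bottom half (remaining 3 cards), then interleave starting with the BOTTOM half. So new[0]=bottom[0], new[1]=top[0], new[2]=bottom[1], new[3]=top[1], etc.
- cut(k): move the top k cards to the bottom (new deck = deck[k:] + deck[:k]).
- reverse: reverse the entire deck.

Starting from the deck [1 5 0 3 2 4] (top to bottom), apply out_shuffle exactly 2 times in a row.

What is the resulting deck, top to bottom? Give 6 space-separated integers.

After op 1 (out_shuffle): [1 3 5 2 0 4]
After op 2 (out_shuffle): [1 2 3 0 5 4]

Answer: 1 2 3 0 5 4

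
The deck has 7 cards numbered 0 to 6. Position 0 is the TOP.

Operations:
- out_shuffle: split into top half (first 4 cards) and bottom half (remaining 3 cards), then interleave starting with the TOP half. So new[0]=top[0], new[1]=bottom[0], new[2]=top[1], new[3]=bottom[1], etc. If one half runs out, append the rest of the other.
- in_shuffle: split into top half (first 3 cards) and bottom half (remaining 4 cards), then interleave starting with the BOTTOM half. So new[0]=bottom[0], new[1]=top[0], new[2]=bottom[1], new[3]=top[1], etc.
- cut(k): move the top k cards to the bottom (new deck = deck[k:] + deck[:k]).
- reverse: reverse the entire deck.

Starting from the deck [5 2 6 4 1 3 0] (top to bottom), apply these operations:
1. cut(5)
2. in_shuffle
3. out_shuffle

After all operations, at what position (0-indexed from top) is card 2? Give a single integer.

After op 1 (cut(5)): [3 0 5 2 6 4 1]
After op 2 (in_shuffle): [2 3 6 0 4 5 1]
After op 3 (out_shuffle): [2 4 3 5 6 1 0]
Card 2 is at position 0.

Answer: 0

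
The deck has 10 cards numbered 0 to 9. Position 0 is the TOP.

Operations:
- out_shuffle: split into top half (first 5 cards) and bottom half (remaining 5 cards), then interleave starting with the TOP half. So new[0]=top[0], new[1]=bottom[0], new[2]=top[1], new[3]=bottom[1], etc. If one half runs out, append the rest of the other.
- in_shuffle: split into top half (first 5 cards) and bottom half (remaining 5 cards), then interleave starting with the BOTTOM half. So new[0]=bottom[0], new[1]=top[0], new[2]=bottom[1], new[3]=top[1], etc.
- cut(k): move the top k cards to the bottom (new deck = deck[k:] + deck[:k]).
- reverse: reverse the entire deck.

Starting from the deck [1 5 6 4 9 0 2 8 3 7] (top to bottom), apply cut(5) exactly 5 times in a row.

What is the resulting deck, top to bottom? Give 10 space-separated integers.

Answer: 0 2 8 3 7 1 5 6 4 9

Derivation:
After op 1 (cut(5)): [0 2 8 3 7 1 5 6 4 9]
After op 2 (cut(5)): [1 5 6 4 9 0 2 8 3 7]
After op 3 (cut(5)): [0 2 8 3 7 1 5 6 4 9]
After op 4 (cut(5)): [1 5 6 4 9 0 2 8 3 7]
After op 5 (cut(5)): [0 2 8 3 7 1 5 6 4 9]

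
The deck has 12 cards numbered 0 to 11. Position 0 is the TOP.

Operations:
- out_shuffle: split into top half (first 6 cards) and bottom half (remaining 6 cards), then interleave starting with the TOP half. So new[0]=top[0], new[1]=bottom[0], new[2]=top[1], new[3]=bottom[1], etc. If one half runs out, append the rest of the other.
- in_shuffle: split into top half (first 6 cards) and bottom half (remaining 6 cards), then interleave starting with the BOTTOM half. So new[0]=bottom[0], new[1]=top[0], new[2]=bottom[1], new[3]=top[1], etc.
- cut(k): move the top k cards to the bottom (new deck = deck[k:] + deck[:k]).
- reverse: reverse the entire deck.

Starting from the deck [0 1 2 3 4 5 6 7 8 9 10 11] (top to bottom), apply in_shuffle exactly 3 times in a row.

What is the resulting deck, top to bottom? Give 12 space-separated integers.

Answer: 4 9 1 6 11 3 8 0 5 10 2 7

Derivation:
After op 1 (in_shuffle): [6 0 7 1 8 2 9 3 10 4 11 5]
After op 2 (in_shuffle): [9 6 3 0 10 7 4 1 11 8 5 2]
After op 3 (in_shuffle): [4 9 1 6 11 3 8 0 5 10 2 7]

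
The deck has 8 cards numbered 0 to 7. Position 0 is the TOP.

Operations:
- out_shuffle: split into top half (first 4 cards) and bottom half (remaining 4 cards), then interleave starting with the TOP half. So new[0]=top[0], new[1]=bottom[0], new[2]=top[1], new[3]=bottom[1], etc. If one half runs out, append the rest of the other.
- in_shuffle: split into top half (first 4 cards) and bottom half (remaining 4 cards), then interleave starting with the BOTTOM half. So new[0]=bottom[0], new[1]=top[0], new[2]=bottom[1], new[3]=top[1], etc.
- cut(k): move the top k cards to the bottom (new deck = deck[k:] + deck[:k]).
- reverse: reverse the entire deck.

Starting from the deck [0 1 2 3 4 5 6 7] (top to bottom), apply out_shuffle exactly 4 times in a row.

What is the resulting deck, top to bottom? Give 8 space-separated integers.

After op 1 (out_shuffle): [0 4 1 5 2 6 3 7]
After op 2 (out_shuffle): [0 2 4 6 1 3 5 7]
After op 3 (out_shuffle): [0 1 2 3 4 5 6 7]
After op 4 (out_shuffle): [0 4 1 5 2 6 3 7]

Answer: 0 4 1 5 2 6 3 7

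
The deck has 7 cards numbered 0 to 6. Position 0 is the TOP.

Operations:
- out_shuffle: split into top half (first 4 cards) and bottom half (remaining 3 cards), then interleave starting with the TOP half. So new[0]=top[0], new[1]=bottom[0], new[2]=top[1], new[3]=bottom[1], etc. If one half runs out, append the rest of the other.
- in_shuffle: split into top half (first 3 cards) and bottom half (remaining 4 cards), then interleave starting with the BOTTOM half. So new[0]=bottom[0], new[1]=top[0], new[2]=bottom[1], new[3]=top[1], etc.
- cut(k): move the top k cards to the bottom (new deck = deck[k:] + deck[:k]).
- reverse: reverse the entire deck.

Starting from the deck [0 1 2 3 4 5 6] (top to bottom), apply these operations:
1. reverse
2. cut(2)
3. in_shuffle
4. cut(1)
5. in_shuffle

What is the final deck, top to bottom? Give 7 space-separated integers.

After op 1 (reverse): [6 5 4 3 2 1 0]
After op 2 (cut(2)): [4 3 2 1 0 6 5]
After op 3 (in_shuffle): [1 4 0 3 6 2 5]
After op 4 (cut(1)): [4 0 3 6 2 5 1]
After op 5 (in_shuffle): [6 4 2 0 5 3 1]

Answer: 6 4 2 0 5 3 1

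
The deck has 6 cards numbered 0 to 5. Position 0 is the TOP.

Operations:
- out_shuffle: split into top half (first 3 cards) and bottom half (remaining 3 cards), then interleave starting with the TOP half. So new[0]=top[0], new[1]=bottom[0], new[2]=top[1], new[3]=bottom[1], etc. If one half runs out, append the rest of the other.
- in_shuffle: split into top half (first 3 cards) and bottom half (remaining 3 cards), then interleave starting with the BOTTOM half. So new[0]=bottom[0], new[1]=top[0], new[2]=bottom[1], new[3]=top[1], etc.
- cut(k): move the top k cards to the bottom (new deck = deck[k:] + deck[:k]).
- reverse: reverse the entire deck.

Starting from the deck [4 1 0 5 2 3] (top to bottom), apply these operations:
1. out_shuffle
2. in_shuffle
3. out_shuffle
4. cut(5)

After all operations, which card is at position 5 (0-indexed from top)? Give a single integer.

Answer: 0

Derivation:
After op 1 (out_shuffle): [4 5 1 2 0 3]
After op 2 (in_shuffle): [2 4 0 5 3 1]
After op 3 (out_shuffle): [2 5 4 3 0 1]
After op 4 (cut(5)): [1 2 5 4 3 0]
Position 5: card 0.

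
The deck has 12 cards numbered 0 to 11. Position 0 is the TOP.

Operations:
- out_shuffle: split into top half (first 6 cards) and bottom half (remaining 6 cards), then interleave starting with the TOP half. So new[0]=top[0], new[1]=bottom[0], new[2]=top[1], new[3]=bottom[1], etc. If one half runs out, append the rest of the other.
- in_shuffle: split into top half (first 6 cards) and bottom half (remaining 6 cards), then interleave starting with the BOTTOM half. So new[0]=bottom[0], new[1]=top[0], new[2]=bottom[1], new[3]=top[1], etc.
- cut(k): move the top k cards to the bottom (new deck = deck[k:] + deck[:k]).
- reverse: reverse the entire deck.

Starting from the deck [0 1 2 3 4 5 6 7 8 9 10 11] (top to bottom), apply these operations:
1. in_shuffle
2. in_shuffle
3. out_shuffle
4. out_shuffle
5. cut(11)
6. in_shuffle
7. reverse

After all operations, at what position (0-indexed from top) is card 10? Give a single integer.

After op 1 (in_shuffle): [6 0 7 1 8 2 9 3 10 4 11 5]
After op 2 (in_shuffle): [9 6 3 0 10 7 4 1 11 8 5 2]
After op 3 (out_shuffle): [9 4 6 1 3 11 0 8 10 5 7 2]
After op 4 (out_shuffle): [9 0 4 8 6 10 1 5 3 7 11 2]
After op 5 (cut(11)): [2 9 0 4 8 6 10 1 5 3 7 11]
After op 6 (in_shuffle): [10 2 1 9 5 0 3 4 7 8 11 6]
After op 7 (reverse): [6 11 8 7 4 3 0 5 9 1 2 10]
Card 10 is at position 11.

Answer: 11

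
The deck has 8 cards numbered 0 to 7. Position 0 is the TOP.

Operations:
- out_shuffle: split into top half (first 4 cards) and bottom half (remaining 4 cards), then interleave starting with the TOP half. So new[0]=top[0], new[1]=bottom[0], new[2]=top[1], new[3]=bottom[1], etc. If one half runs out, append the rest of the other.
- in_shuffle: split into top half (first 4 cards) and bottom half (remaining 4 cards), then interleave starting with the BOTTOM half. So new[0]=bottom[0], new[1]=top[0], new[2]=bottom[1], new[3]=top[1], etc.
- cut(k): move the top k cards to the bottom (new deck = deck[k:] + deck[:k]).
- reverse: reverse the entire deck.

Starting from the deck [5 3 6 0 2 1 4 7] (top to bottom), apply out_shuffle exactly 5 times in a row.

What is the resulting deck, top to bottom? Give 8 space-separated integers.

After op 1 (out_shuffle): [5 2 3 1 6 4 0 7]
After op 2 (out_shuffle): [5 6 2 4 3 0 1 7]
After op 3 (out_shuffle): [5 3 6 0 2 1 4 7]
After op 4 (out_shuffle): [5 2 3 1 6 4 0 7]
After op 5 (out_shuffle): [5 6 2 4 3 0 1 7]

Answer: 5 6 2 4 3 0 1 7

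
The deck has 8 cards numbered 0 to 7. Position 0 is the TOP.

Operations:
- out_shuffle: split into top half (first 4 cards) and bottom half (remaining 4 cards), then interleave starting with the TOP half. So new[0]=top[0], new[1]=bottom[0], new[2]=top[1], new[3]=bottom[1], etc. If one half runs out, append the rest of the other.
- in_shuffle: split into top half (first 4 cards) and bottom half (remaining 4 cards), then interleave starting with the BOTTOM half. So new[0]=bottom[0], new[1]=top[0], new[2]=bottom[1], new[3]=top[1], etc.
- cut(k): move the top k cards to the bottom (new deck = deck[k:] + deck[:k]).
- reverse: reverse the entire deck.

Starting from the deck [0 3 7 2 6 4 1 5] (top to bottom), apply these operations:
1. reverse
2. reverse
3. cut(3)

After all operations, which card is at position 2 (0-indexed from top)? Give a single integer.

After op 1 (reverse): [5 1 4 6 2 7 3 0]
After op 2 (reverse): [0 3 7 2 6 4 1 5]
After op 3 (cut(3)): [2 6 4 1 5 0 3 7]
Position 2: card 4.

Answer: 4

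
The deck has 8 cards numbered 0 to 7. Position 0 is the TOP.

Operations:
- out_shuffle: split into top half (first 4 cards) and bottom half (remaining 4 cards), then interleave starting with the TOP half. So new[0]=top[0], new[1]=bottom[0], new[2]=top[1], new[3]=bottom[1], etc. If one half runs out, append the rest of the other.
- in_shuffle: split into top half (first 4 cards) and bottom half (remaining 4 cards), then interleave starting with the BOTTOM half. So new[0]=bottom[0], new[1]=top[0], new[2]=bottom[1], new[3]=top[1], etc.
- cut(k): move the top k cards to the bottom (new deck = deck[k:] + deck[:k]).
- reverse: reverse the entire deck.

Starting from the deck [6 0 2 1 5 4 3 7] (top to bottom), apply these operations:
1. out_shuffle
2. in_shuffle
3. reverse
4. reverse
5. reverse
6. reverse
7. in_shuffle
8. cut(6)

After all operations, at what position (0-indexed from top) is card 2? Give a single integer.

Answer: 3

Derivation:
After op 1 (out_shuffle): [6 5 0 4 2 3 1 7]
After op 2 (in_shuffle): [2 6 3 5 1 0 7 4]
After op 3 (reverse): [4 7 0 1 5 3 6 2]
After op 4 (reverse): [2 6 3 5 1 0 7 4]
After op 5 (reverse): [4 7 0 1 5 3 6 2]
After op 6 (reverse): [2 6 3 5 1 0 7 4]
After op 7 (in_shuffle): [1 2 0 6 7 3 4 5]
After op 8 (cut(6)): [4 5 1 2 0 6 7 3]
Card 2 is at position 3.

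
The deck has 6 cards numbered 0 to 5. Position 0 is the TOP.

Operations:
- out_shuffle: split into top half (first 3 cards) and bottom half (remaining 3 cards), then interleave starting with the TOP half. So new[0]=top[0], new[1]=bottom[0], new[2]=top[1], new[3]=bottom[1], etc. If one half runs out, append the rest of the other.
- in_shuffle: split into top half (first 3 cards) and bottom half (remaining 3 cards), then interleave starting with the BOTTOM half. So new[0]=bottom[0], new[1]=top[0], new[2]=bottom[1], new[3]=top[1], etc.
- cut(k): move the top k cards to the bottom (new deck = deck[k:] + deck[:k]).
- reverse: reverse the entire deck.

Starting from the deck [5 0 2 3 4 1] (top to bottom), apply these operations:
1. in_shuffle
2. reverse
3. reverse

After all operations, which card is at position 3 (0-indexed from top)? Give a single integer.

Answer: 0

Derivation:
After op 1 (in_shuffle): [3 5 4 0 1 2]
After op 2 (reverse): [2 1 0 4 5 3]
After op 3 (reverse): [3 5 4 0 1 2]
Position 3: card 0.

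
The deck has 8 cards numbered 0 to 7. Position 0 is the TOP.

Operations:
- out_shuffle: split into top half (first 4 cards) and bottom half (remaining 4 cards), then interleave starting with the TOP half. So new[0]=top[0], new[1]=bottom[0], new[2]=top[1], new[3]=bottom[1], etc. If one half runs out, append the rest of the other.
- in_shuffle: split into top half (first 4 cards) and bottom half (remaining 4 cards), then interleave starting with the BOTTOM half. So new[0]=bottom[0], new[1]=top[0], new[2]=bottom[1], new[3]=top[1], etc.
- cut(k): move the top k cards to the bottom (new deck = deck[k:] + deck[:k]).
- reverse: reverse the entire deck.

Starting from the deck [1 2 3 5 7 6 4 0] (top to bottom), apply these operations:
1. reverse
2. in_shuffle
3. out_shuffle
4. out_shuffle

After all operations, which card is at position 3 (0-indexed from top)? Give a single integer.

After op 1 (reverse): [0 4 6 7 5 3 2 1]
After op 2 (in_shuffle): [5 0 3 4 2 6 1 7]
After op 3 (out_shuffle): [5 2 0 6 3 1 4 7]
After op 4 (out_shuffle): [5 3 2 1 0 4 6 7]
Position 3: card 1.

Answer: 1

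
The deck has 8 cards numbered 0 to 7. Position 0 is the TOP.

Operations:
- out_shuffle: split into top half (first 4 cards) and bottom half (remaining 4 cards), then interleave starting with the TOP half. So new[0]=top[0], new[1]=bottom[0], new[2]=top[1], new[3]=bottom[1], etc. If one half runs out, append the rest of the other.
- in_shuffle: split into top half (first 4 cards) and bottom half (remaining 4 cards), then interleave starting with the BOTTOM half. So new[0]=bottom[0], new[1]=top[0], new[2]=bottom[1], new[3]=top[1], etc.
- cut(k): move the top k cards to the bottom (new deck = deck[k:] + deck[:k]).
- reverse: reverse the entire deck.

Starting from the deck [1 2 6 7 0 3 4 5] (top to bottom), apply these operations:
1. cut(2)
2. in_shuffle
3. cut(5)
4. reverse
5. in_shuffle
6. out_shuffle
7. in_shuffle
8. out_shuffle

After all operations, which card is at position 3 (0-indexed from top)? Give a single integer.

After op 1 (cut(2)): [6 7 0 3 4 5 1 2]
After op 2 (in_shuffle): [4 6 5 7 1 0 2 3]
After op 3 (cut(5)): [0 2 3 4 6 5 7 1]
After op 4 (reverse): [1 7 5 6 4 3 2 0]
After op 5 (in_shuffle): [4 1 3 7 2 5 0 6]
After op 6 (out_shuffle): [4 2 1 5 3 0 7 6]
After op 7 (in_shuffle): [3 4 0 2 7 1 6 5]
After op 8 (out_shuffle): [3 7 4 1 0 6 2 5]
Position 3: card 1.

Answer: 1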